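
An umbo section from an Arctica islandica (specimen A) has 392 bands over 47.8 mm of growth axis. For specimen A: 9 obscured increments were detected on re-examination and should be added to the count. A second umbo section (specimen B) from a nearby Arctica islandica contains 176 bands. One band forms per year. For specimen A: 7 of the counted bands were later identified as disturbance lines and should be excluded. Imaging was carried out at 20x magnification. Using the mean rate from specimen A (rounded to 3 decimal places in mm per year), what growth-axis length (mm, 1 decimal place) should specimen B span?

21.3 mm

Specimen A: adjusted count: 392 − 7 + 9 = 394 bands.
A: Mean rate = 47.8 mm / 394 years ≈ 0.121 mm per year.
Length of B = 0.121 × 176 = 21.3 mm.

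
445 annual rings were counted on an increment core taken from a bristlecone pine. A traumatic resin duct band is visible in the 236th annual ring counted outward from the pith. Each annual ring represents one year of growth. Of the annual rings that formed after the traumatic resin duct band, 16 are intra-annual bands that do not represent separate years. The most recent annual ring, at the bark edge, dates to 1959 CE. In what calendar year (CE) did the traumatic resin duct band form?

1766 CE

The traumatic resin duct band sits at annual ring 236 from the pith, so 445 − 236 = 209 annual rings formed after it.
Removing the 16 false annual rings leaves 209 − 16 = 193 true annual rings beyond the traumatic resin duct band.
The annual ring at the bark edge is 1959 CE, so the traumatic resin duct band dates to 1959 − 193 = 1766 CE.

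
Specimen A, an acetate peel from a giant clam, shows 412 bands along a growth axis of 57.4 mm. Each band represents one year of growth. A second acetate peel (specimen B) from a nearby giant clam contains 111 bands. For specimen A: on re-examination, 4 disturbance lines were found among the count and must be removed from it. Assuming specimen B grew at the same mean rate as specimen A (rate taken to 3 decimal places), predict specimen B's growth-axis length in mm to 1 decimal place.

15.7 mm

Specimen A: adjusted count: 412 − 4 = 408 bands.
A: Mean rate = 57.4 mm / 408 years ≈ 0.141 mm per year.
B's length ≈ 0.141 × 111 = 15.7 mm.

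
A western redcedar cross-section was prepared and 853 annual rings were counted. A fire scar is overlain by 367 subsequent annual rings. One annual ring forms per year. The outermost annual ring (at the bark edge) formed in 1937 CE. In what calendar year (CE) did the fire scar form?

1570 CE

367 annual rings post-date the fire scar.
The annual ring at the bark edge is 1937 CE, so the fire scar dates to 1937 − 367 = 1570 CE.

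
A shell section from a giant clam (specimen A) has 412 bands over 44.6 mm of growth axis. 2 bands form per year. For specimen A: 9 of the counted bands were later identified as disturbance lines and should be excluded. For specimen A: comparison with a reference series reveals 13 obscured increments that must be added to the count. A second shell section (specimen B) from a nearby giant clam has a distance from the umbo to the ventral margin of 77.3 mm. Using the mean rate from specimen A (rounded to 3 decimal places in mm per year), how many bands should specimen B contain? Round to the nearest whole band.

722 bands

Specimen A: after corrections the count is 412 − 9 + 13 = 416 bands.
Specimen A: 416 bands at 2 per year is 416 / 2 = 208 years.
A: 44.6 mm over 208 years gives 44.6 / 208 ≈ 0.214 mm/yr.
For B, 77.3 / 0.214 = 361.21 years; at 2 bands per year that is 361.21 × 2 ≈ 722 bands.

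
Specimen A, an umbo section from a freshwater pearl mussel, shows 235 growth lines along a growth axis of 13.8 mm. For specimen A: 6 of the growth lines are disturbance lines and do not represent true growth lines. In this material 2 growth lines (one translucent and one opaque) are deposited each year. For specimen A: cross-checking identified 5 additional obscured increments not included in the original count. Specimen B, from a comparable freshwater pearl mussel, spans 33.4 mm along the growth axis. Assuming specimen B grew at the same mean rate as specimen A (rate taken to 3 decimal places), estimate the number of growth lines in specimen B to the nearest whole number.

Specimen A: adjusted count: 235 − 6 + 5 = 234 growth lines.
Specimen A: with 2 growth lines per year, 234 / 2 = 117 years.
A: Mean rate = 13.8 mm / 117 years ≈ 0.118 mm/yr.
Specimen B: 33.4 mm / 0.118 mm per year = 283.05 years; at 2 growth lines per year that is 283.05 × 2 ≈ 566 growth lines.

566 growth lines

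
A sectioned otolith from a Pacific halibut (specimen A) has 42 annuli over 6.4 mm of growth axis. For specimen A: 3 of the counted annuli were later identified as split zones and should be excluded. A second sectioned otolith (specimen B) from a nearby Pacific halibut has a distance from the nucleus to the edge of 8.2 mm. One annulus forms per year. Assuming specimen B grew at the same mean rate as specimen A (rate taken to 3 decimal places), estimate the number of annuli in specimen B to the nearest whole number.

Specimen A: true annulus count = 42 − 3 = 39.
A: Extension rate ≈ 6.4 / 39 = 0.164 mm/year.
B spans 8.2 / 0.164 = 50.00 years ≈ 50 annuli.

50 annuli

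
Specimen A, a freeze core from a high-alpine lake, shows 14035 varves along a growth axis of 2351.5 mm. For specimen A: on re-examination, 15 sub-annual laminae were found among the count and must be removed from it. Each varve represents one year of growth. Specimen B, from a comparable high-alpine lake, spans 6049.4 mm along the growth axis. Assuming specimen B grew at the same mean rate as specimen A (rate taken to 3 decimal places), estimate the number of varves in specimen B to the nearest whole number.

36008 varves

Specimen A: adjusted count: 14035 − 15 = 14020 varves.
A: Mean rate = 2351.5 mm / 14020 years ≈ 0.168 mm per year.
B spans 6049.4 / 0.168 = 36008.33 years ≈ 36008 varves.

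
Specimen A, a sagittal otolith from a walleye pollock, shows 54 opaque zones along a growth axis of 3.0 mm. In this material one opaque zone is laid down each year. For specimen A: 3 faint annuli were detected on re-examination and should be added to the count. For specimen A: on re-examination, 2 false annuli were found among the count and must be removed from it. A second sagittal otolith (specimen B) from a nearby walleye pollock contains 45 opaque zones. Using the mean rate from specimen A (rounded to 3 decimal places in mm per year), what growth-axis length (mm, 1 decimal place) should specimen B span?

Specimen A: after corrections the count is 54 − 2 + 3 = 55 opaque zones.
A: Extension rate ≈ 3.0 / 55 = 0.055 mm per year.
For B, 0.055 mm/year × 45 years = 2.5 mm.

2.5 mm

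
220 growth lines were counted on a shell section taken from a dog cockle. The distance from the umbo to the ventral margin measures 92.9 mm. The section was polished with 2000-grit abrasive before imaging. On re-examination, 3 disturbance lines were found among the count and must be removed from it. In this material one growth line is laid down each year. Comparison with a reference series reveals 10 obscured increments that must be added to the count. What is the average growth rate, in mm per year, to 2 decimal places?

After corrections the count is 220 − 3 + 10 = 227 growth lines.
Mean rate = 92.9 mm / 227 years ≈ 0.41 mm per year.

0.41 mm per year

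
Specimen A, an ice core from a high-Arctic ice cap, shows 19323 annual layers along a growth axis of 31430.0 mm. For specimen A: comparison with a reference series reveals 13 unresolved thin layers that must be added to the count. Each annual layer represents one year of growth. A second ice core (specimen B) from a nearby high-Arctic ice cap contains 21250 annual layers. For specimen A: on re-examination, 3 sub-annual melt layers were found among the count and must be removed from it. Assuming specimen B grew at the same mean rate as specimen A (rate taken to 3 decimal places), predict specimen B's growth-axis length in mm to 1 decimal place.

Specimen A: after corrections the count is 19323 − 3 + 13 = 19333 annual layers.
A: Extension rate ≈ 31430.0 / 19333 = 1.626 mm per year.
For B, 1.626 mm/year × 21250 years = 34552.5 mm.

34552.5 mm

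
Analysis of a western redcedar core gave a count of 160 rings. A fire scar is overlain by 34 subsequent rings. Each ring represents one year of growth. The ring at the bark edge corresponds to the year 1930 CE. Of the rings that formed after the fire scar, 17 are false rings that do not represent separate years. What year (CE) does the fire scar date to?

34 rings formed after the fire scar.
34 − 17 false = 17 true rings after the fire scar.
The ring at the bark edge is 1930 CE, so the fire scar dates to 1930 − 17 = 1913 CE.

1913 CE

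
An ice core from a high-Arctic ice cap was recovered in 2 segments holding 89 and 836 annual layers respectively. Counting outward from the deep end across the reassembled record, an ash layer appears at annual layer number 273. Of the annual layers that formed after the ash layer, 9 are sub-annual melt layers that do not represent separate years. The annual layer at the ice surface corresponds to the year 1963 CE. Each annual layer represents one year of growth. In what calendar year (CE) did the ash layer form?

1320 CE

Total annual layers = 89 + 836 = 925.
The ash layer sits at annual layer 273 from the deep end, so 925 − 273 = 652 annual layers formed after it.
652 − 9 false = 643 true annual layers after the ash layer.
Counting back 643 years from 1963 CE places the ash layer in 1963 − 643 = 1320 CE.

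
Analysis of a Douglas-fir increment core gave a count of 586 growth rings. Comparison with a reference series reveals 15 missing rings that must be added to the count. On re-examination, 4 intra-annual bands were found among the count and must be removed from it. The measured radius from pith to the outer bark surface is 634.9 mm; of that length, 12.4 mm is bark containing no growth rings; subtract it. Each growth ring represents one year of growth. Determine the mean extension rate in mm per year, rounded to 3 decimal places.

1.043 mm per year

Correcting the raw count gives 586 − 4 + 15 = 597 true growth rings.
Removing the 12.4 mm offcut leaves 634.9 − 12.4 = 622.5 mm.
622.5 mm over 597 years gives 622.5 / 597 ≈ 1.043 mm per year.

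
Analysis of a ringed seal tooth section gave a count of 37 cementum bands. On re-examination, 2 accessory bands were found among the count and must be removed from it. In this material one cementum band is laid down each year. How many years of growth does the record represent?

35 years

After corrections the count is 37 − 2 = 35 cementum bands.
At one cementum band per year, that is 35 years.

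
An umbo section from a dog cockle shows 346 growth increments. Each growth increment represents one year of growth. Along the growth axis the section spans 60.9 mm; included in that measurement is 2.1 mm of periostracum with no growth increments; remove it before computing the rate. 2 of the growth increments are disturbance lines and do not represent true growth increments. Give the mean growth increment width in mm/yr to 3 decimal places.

True growth increment count = 346 − 2 = 344.
Net length = 60.9 − 2.1 = 58.8 mm.
Extension rate ≈ 58.8 / 344 = 0.171 mm/yr.

0.171 mm/yr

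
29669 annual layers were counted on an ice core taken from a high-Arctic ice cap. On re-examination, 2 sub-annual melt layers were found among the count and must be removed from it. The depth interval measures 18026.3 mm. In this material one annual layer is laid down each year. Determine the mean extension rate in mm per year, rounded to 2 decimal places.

After corrections the count is 29669 − 2 = 29667 annual layers.
Extension rate ≈ 18026.3 / 29667 = 0.61 mm per year.

0.61 mm per year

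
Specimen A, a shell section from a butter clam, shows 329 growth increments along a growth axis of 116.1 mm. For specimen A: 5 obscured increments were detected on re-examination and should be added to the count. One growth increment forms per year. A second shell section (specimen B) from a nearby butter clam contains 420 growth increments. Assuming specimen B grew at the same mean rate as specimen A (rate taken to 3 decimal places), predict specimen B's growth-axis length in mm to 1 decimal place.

146.2 mm

Specimen A: adjusted count: 329 + 5 = 334 growth increments.
A: Mean rate = 116.1 mm / 334 years ≈ 0.348 mm/yr.
B's length ≈ 0.348 × 420 = 146.2 mm.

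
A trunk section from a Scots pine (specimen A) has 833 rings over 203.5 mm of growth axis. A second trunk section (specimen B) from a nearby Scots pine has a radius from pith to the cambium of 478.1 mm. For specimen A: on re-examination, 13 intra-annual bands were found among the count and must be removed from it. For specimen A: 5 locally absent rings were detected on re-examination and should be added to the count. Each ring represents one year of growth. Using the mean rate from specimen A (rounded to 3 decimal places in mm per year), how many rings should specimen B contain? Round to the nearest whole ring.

1936 rings

Specimen A: adjusted count: 833 − 13 + 5 = 825 rings.
A: Mean rate = 203.5 mm / 825 years ≈ 0.247 mm/yr.
Specimen B: 478.1 mm / 0.247 mm per year = 1935.63 years ≈ 1936 rings.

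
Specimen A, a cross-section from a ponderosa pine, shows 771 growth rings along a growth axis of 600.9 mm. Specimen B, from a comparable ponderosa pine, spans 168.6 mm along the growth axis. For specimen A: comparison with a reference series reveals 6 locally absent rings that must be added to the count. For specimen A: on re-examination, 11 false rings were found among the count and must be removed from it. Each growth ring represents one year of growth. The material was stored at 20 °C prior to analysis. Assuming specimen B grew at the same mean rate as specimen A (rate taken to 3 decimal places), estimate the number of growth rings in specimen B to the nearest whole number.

Specimen A: adjusted count: 771 − 11 + 6 = 766 growth rings.
A: Mean rate = 600.9 mm / 766 years ≈ 0.784 mm per year.
Specimen B: 168.6 mm / 0.784 mm per year = 215.05 years ≈ 215 growth rings.

215 growth rings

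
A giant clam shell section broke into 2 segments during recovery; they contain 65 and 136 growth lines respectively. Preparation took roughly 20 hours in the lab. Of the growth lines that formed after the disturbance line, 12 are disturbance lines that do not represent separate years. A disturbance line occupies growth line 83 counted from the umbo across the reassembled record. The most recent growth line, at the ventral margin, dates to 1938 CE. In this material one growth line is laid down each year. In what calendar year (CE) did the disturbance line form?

Total growth lines = 65 + 136 = 201.
201 − 83 = 118 growth lines lie beyond the disturbance line toward the ventral margin.
Excluding 12 false growth lines: 118 − 12 = 106.
Counting back 106 years from 1938 CE places the disturbance line in 1938 − 106 = 1832 CE.

1832 CE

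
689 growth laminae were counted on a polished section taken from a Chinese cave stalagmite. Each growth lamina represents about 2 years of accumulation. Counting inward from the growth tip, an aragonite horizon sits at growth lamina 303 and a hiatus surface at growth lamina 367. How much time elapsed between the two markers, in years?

The two markers are separated by 367 − 303 = 64 growth laminae.
Multiplying by 2 years per growth lamina: 64 × 2 = 128 years.

128 years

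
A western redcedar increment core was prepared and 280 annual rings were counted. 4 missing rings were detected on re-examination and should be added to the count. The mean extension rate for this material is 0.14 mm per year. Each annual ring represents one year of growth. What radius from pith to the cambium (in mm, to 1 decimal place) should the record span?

After corrections the count is 280 + 4 = 284 annual rings.
284 years at 0.14 mm/year gives 0.14 × 284 = 39.8 mm.

39.8 mm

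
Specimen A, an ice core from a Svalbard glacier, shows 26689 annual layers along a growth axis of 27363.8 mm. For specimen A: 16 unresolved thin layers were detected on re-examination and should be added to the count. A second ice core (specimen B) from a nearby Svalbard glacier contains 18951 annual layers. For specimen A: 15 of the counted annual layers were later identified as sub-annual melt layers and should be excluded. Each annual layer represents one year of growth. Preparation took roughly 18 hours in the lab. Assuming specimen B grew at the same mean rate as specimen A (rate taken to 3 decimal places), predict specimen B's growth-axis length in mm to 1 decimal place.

19424.8 mm

Specimen A: correcting the raw count gives 26689 − 15 + 16 = 26690 true annual layers.
A: Mean rate = 27363.8 mm / 26690 years ≈ 1.025 mm per year.
For B, 1.025 mm/year × 18951 years = 19424.8 mm.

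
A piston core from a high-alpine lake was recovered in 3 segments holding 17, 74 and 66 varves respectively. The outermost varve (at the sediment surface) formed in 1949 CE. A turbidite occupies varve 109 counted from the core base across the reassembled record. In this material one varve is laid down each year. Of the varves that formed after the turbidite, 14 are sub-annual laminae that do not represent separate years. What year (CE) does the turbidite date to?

Total varves = 17 + 74 + 66 = 157.
Between varve 109 and the sediment surface there are 157 − 109 = 48 varves.
Removing the 14 false varves leaves 48 − 14 = 34 true varves beyond the turbidite.
The varve at the sediment surface is 1949 CE, so the turbidite dates to 1949 − 34 = 1915 CE.

1915 CE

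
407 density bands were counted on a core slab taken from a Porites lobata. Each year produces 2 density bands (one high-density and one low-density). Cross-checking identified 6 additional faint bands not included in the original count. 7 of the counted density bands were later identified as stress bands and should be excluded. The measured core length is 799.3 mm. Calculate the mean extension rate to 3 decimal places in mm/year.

After corrections the count is 407 − 7 + 6 = 406 density bands.
Dividing by 2 density bands per year: 406 / 2 = 203 years.
799.3 mm over 203 years gives 799.3 / 203 ≈ 3.937 mm/year.

3.937 mm/year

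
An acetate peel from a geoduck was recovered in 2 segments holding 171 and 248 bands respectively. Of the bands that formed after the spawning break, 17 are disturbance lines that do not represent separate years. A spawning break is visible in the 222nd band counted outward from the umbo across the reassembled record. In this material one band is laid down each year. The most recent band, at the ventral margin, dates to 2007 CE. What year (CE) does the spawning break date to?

1827 CE

Total bands = 171 + 248 = 419.
Between band 222 and the ventral margin there are 419 − 222 = 197 bands.
197 − 17 false = 180 true bands after the spawning break.
2007 − 180 = 1827 CE.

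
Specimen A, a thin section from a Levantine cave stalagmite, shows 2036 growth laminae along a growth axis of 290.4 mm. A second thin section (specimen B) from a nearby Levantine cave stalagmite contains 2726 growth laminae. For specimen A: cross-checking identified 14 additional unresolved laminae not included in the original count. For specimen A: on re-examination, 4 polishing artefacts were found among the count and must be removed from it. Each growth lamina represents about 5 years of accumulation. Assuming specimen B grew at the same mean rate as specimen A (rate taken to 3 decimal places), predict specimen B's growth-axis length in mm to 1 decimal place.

381.6 mm

Specimen A: correcting the raw count gives 2036 − 4 + 14 = 2046 true growth laminae.
Specimen A: 2046 growth laminae at 5 years each span 2046 × 5 = 10230 years.
A: 290.4 mm over 10230 years gives 290.4 / 10230 ≈ 0.028 mm/year.
Specimen B: at 5 years per growth lamina, 2726 × 5 = 13630 years. Length of B = 0.028 × 13630 = 381.6 mm.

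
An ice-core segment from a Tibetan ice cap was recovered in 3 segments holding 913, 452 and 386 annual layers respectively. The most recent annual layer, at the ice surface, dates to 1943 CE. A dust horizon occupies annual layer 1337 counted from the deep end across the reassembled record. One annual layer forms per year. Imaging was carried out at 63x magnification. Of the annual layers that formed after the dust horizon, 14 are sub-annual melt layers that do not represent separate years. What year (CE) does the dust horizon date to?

1543 CE

Total annual layers = 913 + 452 + 386 = 1751.
1751 − 1337 = 414 annual layers lie beyond the dust horizon toward the ice surface.
Excluding 14 false annual layers: 414 − 14 = 400.
The annual layer at the ice surface is 1943 CE, so the dust horizon dates to 1943 − 400 = 1543 CE.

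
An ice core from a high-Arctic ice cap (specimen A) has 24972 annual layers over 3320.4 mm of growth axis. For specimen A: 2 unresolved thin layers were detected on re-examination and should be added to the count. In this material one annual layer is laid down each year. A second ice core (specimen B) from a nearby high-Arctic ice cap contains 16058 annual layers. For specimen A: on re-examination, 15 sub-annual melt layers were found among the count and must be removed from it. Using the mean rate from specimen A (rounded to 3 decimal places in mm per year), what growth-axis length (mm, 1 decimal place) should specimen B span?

2135.7 mm

Specimen A: after corrections the count is 24972 − 15 + 2 = 24959 annual layers.
A: Extension rate ≈ 3320.4 / 24959 = 0.133 mm/yr.
For B, 0.133 mm/year × 16058 years = 2135.7 mm.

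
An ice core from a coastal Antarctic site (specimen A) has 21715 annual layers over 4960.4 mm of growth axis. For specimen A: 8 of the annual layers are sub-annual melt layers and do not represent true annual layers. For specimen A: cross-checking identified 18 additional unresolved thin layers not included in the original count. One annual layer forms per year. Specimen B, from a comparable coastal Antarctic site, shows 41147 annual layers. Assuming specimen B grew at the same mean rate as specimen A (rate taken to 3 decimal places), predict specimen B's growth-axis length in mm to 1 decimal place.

9381.5 mm

Specimen A: adjusted count: 21715 − 8 + 18 = 21725 annual layers.
A: Mean rate = 4960.4 mm / 21725 years ≈ 0.228 mm per year.
Length of B = 0.228 × 41147 = 9381.5 mm.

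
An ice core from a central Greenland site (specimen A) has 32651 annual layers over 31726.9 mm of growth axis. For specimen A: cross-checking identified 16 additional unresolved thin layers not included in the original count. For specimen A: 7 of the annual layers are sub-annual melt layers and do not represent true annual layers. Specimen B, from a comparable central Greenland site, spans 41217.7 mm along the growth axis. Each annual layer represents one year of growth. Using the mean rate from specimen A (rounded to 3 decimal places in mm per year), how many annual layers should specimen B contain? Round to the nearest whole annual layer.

Specimen A: adjusted count: 32651 − 7 + 16 = 32660 annual layers.
A: 31726.9 mm over 32660 years gives 31726.9 / 32660 ≈ 0.971 mm/yr.
For B, 41217.7 / 0.971 = 42448.71 years ≈ 42449 annual layers.

42449 annual layers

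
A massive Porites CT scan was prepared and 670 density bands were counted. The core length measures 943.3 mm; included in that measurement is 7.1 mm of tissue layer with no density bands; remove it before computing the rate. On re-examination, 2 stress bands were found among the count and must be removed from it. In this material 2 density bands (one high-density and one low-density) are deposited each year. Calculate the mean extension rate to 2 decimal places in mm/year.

True density band count = 670 − 2 = 668.
With 2 density bands per year, 668 / 2 = 334 years.
Removing the 7.1 mm offcut leaves 943.3 − 7.1 = 936.2 mm.
Extension rate ≈ 936.2 / 334 = 2.80 mm/year.

2.80 mm/year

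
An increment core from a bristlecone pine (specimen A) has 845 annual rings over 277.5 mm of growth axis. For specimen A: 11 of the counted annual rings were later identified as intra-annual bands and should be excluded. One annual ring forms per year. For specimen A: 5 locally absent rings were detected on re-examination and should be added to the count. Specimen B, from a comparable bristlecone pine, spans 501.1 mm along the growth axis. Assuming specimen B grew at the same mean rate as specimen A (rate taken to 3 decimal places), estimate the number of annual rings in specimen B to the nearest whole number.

Specimen A: true annual ring count = 845 − 11 + 5 = 839.
A: 277.5 mm over 839 years gives 277.5 / 839 ≈ 0.331 mm/year.
B spans 501.1 / 0.331 = 1513.90 years ≈ 1514 annual rings.

1514 annual rings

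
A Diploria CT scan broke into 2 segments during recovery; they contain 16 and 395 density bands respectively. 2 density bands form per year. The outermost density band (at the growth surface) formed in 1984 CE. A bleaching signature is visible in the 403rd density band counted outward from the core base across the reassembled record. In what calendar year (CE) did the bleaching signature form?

1980 CE

Total density bands = 16 + 395 = 411.
Between density band 403 and the growth surface there are 411 − 403 = 8 density bands.
With 2 density bands per year, 8 / 2 = 4 years.
The density band at the growth surface is 1984 CE, so the bleaching signature dates to 1984 − 4 = 1980 CE.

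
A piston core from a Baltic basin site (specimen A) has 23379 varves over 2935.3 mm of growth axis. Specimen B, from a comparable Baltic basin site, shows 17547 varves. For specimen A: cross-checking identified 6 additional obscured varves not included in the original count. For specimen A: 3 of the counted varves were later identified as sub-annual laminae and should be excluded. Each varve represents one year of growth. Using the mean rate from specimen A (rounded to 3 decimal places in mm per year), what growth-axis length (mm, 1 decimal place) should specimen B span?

2210.9 mm

Specimen A: correcting the raw count gives 23379 − 3 + 6 = 23382 true varves.
A: 2935.3 mm over 23382 years gives 2935.3 / 23382 ≈ 0.126 mm per year.
Length of B = 0.126 × 17547 = 2210.9 mm.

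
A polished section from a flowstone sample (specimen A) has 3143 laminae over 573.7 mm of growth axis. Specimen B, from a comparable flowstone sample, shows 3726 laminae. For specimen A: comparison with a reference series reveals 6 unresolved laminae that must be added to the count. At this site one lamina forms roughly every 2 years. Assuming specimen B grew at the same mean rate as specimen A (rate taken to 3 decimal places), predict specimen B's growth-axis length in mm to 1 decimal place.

Specimen A: after corrections the count is 3143 + 6 = 3149 laminae.
Specimen A: multiplying by 2 years per lamina: 3149 × 2 = 6298 years.
A: Mean rate = 573.7 mm / 6298 years ≈ 0.091 mm per year.
Specimen B: at 2 years per lamina, 3726 × 2 = 7452 years. For B, 0.091 mm/year × 7452 years = 678.1 mm.

678.1 mm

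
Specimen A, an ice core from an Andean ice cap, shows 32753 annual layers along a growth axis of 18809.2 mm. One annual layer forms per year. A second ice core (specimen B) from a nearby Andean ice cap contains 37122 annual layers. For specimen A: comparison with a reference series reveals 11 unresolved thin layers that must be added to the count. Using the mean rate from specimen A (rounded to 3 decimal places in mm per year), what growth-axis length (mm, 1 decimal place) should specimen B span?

21308.0 mm

Specimen A: after corrections the count is 32753 + 11 = 32764 annual layers.
A: Mean rate = 18809.2 mm / 32764 years ≈ 0.574 mm/yr.
For B, 0.574 mm/year × 37122 years = 21308.0 mm.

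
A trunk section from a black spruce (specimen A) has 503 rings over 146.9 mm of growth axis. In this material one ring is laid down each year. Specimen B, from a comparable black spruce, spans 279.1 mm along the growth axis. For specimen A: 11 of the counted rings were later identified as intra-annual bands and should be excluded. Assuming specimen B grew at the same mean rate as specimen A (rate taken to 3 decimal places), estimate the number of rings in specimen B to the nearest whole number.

933 rings

Specimen A: after corrections the count is 503 − 11 = 492 rings.
A: 146.9 mm over 492 years gives 146.9 / 492 ≈ 0.299 mm per year.
For B, 279.1 / 0.299 = 933.44 years ≈ 933 rings.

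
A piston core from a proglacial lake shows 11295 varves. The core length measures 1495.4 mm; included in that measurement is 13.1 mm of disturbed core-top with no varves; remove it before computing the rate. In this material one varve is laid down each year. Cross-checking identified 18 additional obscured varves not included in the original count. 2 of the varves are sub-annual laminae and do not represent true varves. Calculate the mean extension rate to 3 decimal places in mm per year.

Adjusted count: 11295 − 2 + 18 = 11311 varves.
Removing the 13.1 mm offcut leaves 1495.4 − 13.1 = 1482.3 mm.
Extension rate ≈ 1482.3 / 11311 = 0.131 mm per year.

0.131 mm per year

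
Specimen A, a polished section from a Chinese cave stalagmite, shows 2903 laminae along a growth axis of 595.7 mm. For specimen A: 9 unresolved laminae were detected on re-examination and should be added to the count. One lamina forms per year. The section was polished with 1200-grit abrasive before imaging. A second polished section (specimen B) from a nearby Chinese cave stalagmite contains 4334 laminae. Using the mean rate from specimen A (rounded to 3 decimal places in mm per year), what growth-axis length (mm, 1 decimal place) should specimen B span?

Specimen A: true lamina count = 2903 + 9 = 2912.
A: 595.7 mm over 2912 years gives 595.7 / 2912 ≈ 0.205 mm/year.
Length of B = 0.205 × 4334 = 888.5 mm.

888.5 mm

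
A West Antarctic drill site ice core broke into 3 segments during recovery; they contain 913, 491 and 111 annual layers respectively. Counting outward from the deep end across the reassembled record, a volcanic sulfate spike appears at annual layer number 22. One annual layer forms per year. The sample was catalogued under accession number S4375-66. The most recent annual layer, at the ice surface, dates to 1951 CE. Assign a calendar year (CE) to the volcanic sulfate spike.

458 CE

Total annual layers = 913 + 491 + 111 = 1515.
1515 − 22 = 1493 annual layers lie beyond the volcanic sulfate spike toward the ice surface.
The annual layer at the ice surface is 1951 CE, so the volcanic sulfate spike dates to 1951 − 1493 = 458 CE.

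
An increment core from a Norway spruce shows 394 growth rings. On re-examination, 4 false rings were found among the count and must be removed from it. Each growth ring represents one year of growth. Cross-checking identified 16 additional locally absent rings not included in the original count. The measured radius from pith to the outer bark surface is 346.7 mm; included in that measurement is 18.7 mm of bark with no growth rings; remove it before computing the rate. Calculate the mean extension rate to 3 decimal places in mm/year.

0.808 mm/year

True growth ring count = 394 − 4 + 16 = 406.
Removing the 18.7 mm offcut leaves 346.7 − 18.7 = 328.0 mm.
Mean rate = 328.0 mm / 406 years ≈ 0.808 mm/year.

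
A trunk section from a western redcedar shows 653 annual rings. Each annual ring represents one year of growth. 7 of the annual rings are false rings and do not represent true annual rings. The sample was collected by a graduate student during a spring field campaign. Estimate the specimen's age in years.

Correcting the raw count gives 653 − 7 = 646 true annual rings.
At one annual ring per year, that is 646 years.

646 yr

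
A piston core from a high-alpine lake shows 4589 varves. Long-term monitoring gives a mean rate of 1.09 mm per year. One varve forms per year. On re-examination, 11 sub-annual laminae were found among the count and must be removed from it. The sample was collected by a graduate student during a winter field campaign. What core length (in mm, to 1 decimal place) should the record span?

4990.0 mm

True varve count = 4589 − 11 = 4578.
4578 years at 1.09 mm/year gives 1.09 × 4578 = 4990.0 mm.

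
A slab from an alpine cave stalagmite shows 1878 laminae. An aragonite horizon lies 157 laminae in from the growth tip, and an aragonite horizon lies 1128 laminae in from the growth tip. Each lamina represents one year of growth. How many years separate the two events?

971 years

Separation: 1128 − 157 = 971 laminae.
That is 971 years at one lamina per year.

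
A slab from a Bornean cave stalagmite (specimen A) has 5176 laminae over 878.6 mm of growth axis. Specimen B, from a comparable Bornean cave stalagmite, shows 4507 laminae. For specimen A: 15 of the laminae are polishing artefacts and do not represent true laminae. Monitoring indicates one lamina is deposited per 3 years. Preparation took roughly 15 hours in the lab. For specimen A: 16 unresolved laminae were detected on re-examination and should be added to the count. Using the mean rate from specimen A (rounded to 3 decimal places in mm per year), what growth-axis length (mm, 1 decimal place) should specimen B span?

770.7 mm

Specimen A: adjusted count: 5176 − 15 + 16 = 5177 laminae.
Specimen A: multiplying by 3 years per lamina: 5177 × 3 = 15531 years.
A: Extension rate ≈ 878.6 / 15531 = 0.057 mm per year.
Specimen B: at 3 years per lamina, 4507 × 3 = 13521 years. For B, 0.057 mm/year × 13521 years = 770.7 mm.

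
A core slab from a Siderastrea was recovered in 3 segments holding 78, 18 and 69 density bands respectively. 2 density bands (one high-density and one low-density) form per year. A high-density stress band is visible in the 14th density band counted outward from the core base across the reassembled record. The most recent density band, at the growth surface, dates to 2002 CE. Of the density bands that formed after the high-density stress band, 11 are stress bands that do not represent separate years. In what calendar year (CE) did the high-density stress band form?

1932 CE

Total density bands = 78 + 18 + 69 = 165.
165 − 14 = 151 density bands lie beyond the high-density stress band toward the growth surface.
Excluding 11 false density bands: 151 − 11 = 140.
With 2 density bands per year, 140 / 2 = 70 years.
Counting back 70 years from 2002 CE places the high-density stress band in 2002 − 70 = 1932 CE.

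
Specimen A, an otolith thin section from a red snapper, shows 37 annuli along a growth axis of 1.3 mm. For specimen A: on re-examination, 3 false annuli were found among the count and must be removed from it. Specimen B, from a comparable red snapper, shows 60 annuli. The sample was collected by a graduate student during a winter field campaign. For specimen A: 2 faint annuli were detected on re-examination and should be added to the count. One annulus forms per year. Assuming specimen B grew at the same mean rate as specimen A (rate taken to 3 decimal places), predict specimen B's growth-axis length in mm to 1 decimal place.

2.2 mm

Specimen A: after corrections the count is 37 − 3 + 2 = 36 annuli.
A: Mean rate = 1.3 mm / 36 years ≈ 0.036 mm per year.
Length of B = 0.036 × 60 = 2.2 mm.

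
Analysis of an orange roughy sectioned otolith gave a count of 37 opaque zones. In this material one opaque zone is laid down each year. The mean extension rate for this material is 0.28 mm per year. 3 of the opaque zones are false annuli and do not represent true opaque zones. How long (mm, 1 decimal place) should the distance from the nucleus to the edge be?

9.5 mm

True opaque zone count = 37 − 3 = 34.
Predicted length = 0.28 mm/year × 34 years = 9.5 mm.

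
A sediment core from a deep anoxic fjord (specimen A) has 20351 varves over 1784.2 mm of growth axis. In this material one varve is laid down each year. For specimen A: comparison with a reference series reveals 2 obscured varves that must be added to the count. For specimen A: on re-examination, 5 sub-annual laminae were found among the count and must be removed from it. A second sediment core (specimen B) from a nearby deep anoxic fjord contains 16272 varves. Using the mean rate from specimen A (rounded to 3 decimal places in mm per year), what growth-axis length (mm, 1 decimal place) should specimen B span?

Specimen A: correcting the raw count gives 20351 − 5 + 2 = 20348 true varves.
A: Mean rate = 1784.2 mm / 20348 years ≈ 0.088 mm/yr.
For B, 0.088 mm/year × 16272 years = 1431.9 mm.

1431.9 mm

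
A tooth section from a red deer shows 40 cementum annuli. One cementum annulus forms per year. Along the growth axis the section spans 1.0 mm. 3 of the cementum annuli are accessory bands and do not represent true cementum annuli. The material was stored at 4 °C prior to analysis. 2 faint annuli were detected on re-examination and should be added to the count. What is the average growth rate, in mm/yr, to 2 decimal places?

0.03 mm/yr

After corrections the count is 40 − 3 + 2 = 39 cementum annuli.
Mean rate = 1.0 mm / 39 years ≈ 0.03 mm/yr.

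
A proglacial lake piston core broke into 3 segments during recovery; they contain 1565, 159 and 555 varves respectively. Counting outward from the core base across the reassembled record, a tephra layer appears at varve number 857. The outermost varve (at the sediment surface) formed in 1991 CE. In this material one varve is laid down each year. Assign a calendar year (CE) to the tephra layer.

Total varves = 1565 + 159 + 555 = 2279.
Between varve 857 and the sediment surface there are 2279 − 857 = 1422 varves.
Counting back 1422 years from 1991 CE places the tephra layer in 1991 − 1422 = 569 CE.

569 CE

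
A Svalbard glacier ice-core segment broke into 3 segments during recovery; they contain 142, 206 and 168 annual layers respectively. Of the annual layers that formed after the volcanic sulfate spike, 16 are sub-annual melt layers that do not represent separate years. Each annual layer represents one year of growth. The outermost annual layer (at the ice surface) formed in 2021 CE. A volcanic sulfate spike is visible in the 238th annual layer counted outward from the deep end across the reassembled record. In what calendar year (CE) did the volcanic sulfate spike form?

1759 CE

Total annual layers = 142 + 206 + 168 = 516.
Between annual layer 238 and the ice surface there are 516 − 238 = 278 annual layers.
278 − 16 false = 262 true annual layers after the volcanic sulfate spike.
Counting back 262 years from 2021 CE places the volcanic sulfate spike in 2021 − 262 = 1759 CE.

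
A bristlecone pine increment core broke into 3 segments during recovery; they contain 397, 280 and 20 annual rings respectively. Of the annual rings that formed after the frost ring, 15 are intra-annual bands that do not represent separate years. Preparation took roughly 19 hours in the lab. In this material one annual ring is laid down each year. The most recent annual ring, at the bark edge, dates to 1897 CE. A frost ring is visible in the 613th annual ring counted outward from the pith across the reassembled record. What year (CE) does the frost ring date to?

Total annual rings = 397 + 280 + 20 = 697.
The frost ring sits at annual ring 613 from the pith, so 697 − 613 = 84 annual rings formed after it.
Excluding 15 false annual rings: 84 − 15 = 69.
The annual ring at the bark edge is 1897 CE, so the frost ring dates to 1897 − 69 = 1828 CE.

1828 CE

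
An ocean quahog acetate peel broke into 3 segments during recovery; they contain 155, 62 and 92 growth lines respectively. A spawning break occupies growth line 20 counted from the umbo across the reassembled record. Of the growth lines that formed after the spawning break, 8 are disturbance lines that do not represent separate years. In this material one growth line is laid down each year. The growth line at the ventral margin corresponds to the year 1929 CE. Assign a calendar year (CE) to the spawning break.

1648 CE

Total growth lines = 155 + 62 + 92 = 309.
309 − 20 = 289 growth lines lie beyond the spawning break toward the ventral margin.
Removing the 8 false growth lines leaves 289 − 8 = 281 true growth lines beyond the spawning break.
1929 − 281 = 1648 CE.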